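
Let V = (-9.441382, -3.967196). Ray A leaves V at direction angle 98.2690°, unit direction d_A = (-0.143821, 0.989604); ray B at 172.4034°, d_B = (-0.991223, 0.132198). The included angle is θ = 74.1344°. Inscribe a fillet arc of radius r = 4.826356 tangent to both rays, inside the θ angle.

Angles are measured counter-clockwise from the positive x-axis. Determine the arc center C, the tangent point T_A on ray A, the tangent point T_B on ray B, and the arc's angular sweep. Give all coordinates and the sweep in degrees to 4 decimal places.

bisector direction at 135.3362° = (-0.711244,0.702945)
center distance |VC| = r/sin(θ/2) = 4.826356/sin(37.0672°) = 8.007210
C = V + |VC|·bis = (-15.1365,1.6614)
T_A = V + ((C−V)·d_A)·d_A = V + 6.3892·d_A = (-10.3603,2.3556)
T_B = V + ((C−V)·d_B)·d_B = V + 6.3892·d_B = (-15.7745,-3.1226)
sweep = 180° − θ = 105.8656°

center=(-15.1365,1.6614) T_A=(-10.3603,2.3556) T_B=(-15.7745,-3.1226) sweep=105.8656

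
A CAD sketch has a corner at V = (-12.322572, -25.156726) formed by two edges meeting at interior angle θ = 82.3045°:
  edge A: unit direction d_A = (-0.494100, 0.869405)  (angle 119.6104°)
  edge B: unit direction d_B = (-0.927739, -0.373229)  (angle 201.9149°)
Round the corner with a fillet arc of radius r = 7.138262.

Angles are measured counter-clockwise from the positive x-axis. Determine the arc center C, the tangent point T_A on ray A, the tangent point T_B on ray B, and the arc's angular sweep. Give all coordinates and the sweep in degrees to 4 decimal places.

center=(-22.5643,-21.5827) T_A=(-16.3582,-18.0557) T_B=(-19.9001,-28.2051) sweep=97.6955

bisector direction at 160.7627° = (-0.944162,0.329482)
center distance |VC| = r/sin(θ/2) = 7.138262/sin(41.1523°) = 10.847398
C = V + |VC|·bis = (-22.5643,-21.5827)
T_A = V + ((C−V)·d_A)·d_A = V + 8.1677·d_A = (-16.3582,-18.0557)
T_B = V + ((C−V)·d_B)·d_B = V + 8.1677·d_B = (-19.9001,-28.2051)
sweep = 180° − θ = 97.6955°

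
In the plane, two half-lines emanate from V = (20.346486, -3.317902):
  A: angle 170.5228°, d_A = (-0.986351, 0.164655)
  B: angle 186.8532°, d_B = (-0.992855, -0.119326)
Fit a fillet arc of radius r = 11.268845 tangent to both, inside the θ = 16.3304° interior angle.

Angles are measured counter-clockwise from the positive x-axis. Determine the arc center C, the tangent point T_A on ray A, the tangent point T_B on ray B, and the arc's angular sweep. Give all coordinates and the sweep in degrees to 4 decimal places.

center=(-58.9753,-1.5012) T_A=(-57.1198,9.6138) T_B=(-57.6306,-12.6895) sweep=163.6696

bisector direction at 178.6880° = (-0.999738,0.022897)
center distance |VC| = r/sin(θ/2) = 11.268845/sin(8.1652°) = 79.342562
C = V + |VC|·bis = (-58.9753,-1.5012)
T_A = V + ((C−V)·d_A)·d_A = V + 78.5382·d_A = (-57.1198,9.6138)
T_B = V + ((C−V)·d_B)·d_B = V + 78.5382·d_B = (-57.6306,-12.6895)
sweep = 180° − θ = 163.6696°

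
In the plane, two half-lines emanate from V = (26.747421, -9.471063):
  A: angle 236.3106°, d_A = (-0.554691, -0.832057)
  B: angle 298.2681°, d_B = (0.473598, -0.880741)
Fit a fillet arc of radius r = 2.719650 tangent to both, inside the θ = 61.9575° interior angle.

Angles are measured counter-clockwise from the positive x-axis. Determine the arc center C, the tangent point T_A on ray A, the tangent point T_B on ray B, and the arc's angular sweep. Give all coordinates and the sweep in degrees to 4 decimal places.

center=(26.4975,-14.7489) T_A=(24.2346,-13.2403) T_B=(28.8928,-13.4609) sweep=118.0425

bisector direction at 267.2894° = (-0.047292,-0.998881)
center distance |VC| = r/sin(θ/2) = 2.719650/sin(30.9788°) = 5.283745
C = V + |VC|·bis = (26.4975,-14.7489)
T_A = V + ((C−V)·d_A)·d_A = V + 4.5301·d_A = (24.2346,-13.2403)
T_B = V + ((C−V)·d_B)·d_B = V + 4.5301·d_B = (28.8928,-13.4609)
sweep = 180° − θ = 118.0425°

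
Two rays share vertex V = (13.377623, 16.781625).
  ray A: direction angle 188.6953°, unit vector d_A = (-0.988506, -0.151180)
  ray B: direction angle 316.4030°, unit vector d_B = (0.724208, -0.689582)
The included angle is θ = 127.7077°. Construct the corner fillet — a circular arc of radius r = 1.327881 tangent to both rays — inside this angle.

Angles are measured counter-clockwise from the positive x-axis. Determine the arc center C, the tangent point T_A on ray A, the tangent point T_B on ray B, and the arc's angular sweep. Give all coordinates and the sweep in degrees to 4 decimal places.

bisector direction at 252.5492° = (-0.299888,-0.953975)
center distance |VC| = r/sin(θ/2) = 1.327881/sin(63.8539°) = 1.479248
C = V + |VC|·bis = (12.9340,15.3705)
T_A = V + ((C−V)·d_A)·d_A = V + 0.6518·d_A = (12.7333,16.6831)
T_B = V + ((C−V)·d_B)·d_B = V + 0.6518·d_B = (13.8497,16.3321)
sweep = 180° − θ = 52.2923°

center=(12.9340,15.3705) T_A=(12.7333,16.6831) T_B=(13.8497,16.3321) sweep=52.2923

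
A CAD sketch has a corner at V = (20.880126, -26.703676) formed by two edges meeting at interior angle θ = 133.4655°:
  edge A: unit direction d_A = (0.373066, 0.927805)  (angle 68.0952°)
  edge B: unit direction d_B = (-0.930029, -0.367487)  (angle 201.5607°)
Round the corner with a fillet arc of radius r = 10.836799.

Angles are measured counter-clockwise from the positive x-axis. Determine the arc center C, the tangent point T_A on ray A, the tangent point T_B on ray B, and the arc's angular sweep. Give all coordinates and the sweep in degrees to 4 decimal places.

bisector direction at 134.8279° = (-0.704980,0.709227)
center distance |VC| = r/sin(θ/2) = 10.836799/sin(66.7327°) = 11.796153
C = V + |VC|·bis = (12.5641,-18.3375)
T_A = V + ((C−V)·d_A)·d_A = V + 4.6597·d_A = (22.6185,-22.3804)
T_B = V + ((C−V)·d_B)·d_B = V + 4.6597·d_B = (16.5465,-28.4161)
sweep = 180° − θ = 46.5345°

center=(12.5641,-18.3375) T_A=(22.6185,-22.3804) T_B=(16.5465,-28.4161) sweep=46.5345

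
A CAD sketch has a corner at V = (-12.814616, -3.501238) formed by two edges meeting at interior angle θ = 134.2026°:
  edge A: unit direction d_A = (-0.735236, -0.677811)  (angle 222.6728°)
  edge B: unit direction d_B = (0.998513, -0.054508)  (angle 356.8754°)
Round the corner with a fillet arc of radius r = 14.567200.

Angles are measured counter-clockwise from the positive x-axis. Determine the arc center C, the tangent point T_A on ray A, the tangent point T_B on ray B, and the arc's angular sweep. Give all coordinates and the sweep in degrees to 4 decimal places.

bisector direction at 289.7741° = (0.338313,-0.941034)
center distance |VC| = r/sin(θ/2) = 14.567200/sin(67.1013°) = 15.813386
C = V + |VC|·bis = (-7.4647,-18.3822)
T_A = V + ((C−V)·d_A)·d_A = V + 6.1530·d_A = (-17.3386,-7.6718)
T_B = V + ((C−V)·d_B)·d_B = V + 6.1530·d_B = (-6.6707,-3.8366)
sweep = 180° − θ = 45.7974°

center=(-7.4647,-18.3822) T_A=(-17.3386,-7.6718) T_B=(-6.6707,-3.8366) sweep=45.7974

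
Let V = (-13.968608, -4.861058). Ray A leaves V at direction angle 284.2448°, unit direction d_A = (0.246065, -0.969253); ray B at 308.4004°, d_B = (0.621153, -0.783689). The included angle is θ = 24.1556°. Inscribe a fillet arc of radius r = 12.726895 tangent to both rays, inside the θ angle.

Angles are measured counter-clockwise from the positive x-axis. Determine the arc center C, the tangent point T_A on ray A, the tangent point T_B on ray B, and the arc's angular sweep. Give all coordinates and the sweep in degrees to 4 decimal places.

bisector direction at 296.3226° = (0.443425,-0.896312)
center distance |VC| = r/sin(θ/2) = 12.726895/sin(12.0778°) = 60.824478
C = V + |VC|·bis = (13.0025,-59.3787)
T_A = V + ((C−V)·d_A)·d_A = V + 59.4781·d_A = (0.6669,-62.5104)
T_B = V + ((C−V)·d_B)·d_B = V + 59.4781·d_B = (22.9764,-51.4734)
sweep = 180° − θ = 155.8444°

center=(13.0025,-59.3787) T_A=(0.6669,-62.5104) T_B=(22.9764,-51.4734) sweep=155.8444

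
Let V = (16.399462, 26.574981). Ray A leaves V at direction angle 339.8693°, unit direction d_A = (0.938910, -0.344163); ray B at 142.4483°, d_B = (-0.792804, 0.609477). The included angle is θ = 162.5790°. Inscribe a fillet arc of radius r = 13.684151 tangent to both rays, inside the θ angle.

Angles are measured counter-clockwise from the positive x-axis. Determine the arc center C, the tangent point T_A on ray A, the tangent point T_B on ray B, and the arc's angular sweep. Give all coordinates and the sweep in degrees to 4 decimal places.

bisector direction at 61.1588° = (0.482384,0.875960)
center distance |VC| = r/sin(θ/2) = 13.684151/sin(81.2895°) = 13.843824
C = V + |VC|·bis = (23.0775,38.7016)
T_A = V + ((C−V)·d_A)·d_A = V + 2.0965·d_A = (18.3679,25.8534)
T_B = V + ((C−V)·d_B)·d_B = V + 2.0965·d_B = (14.7373,27.8528)
sweep = 180° − θ = 17.4210°

center=(23.0775,38.7016) T_A=(18.3679,25.8534) T_B=(14.7373,27.8528) sweep=17.4210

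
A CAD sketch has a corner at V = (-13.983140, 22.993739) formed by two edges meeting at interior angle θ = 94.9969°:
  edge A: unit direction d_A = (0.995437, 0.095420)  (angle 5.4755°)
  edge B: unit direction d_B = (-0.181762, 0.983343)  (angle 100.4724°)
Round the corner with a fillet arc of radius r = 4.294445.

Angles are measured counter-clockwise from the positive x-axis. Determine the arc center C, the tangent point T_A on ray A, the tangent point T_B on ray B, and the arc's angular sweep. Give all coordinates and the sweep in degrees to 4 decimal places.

center=(-10.4755,27.6441) T_A=(-10.0657,23.3693) T_B=(-14.6984,26.8635) sweep=85.0031

bisector direction at 52.9740° = (0.602178,0.798362)
center distance |VC| = r/sin(θ/2) = 4.294445/sin(47.4984°) = 5.824879
C = V + |VC|·bis = (-10.4755,27.6441)
T_A = V + ((C−V)·d_A)·d_A = V + 3.9353·d_A = (-10.0657,23.3693)
T_B = V + ((C−V)·d_B)·d_B = V + 3.9353·d_B = (-14.6984,26.8635)
sweep = 180° − θ = 85.0031°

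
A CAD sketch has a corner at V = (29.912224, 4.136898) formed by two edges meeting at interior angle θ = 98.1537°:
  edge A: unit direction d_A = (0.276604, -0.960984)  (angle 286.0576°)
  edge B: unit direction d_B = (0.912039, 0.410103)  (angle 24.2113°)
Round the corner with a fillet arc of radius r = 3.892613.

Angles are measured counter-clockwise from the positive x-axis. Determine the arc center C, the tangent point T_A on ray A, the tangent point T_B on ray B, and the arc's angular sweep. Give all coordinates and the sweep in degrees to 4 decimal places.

bisector direction at 335.1345° = (0.907297,-0.420490)
center distance |VC| = r/sin(θ/2) = 3.892613/sin(49.0769°) = 5.151761
C = V + |VC|·bis = (34.5864,1.9706)
T_A = V + ((C−V)·d_A)·d_A = V + 3.3746·d_A = (30.8457,0.8939)
T_B = V + ((C−V)·d_B)·d_B = V + 3.3746·d_B = (32.9900,5.5208)
sweep = 180° − θ = 81.8463°

center=(34.5864,1.9706) T_A=(30.8457,0.8939) T_B=(32.9900,5.5208) sweep=81.8463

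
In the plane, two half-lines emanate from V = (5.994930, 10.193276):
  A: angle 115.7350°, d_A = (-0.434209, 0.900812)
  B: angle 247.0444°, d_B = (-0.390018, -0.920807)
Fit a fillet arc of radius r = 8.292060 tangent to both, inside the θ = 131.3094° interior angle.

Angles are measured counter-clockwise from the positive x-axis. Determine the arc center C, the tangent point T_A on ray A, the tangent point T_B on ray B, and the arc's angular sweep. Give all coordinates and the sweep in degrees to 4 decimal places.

bisector direction at 181.3897° = (-0.999706,-0.024252)
center distance |VC| = r/sin(θ/2) = 8.292060/sin(65.6547°) = 9.101376
C = V + |VC|·bis = (-3.1038,9.9725)
T_A = V + ((C−V)·d_A)·d_A = V + 3.7519·d_A = (4.3658,13.5730)
T_B = V + ((C−V)·d_B)·d_B = V + 3.7519·d_B = (4.5316,6.7385)
sweep = 180° − θ = 48.6906°

center=(-3.1038,9.9725) T_A=(4.3658,13.5730) T_B=(4.5316,6.7385) sweep=48.6906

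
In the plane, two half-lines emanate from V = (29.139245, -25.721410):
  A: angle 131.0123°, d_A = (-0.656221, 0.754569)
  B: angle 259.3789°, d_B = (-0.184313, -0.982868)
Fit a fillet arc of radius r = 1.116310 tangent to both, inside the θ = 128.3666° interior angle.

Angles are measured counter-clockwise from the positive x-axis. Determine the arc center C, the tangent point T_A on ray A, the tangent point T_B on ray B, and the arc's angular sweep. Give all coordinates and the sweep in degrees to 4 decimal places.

center=(27.9425,-26.0465) T_A=(28.7849,-25.3139) T_B=(29.0397,-26.2522) sweep=51.6334

bisector direction at 195.1956° = (-0.965037,-0.262115)
center distance |VC| = r/sin(θ/2) = 1.116310/sin(64.1833°) = 1.240080
C = V + |VC|·bis = (27.9425,-26.0465)
T_A = V + ((C−V)·d_A)·d_A = V + 0.5400·d_A = (28.7849,-25.3139)
T_B = V + ((C−V)·d_B)·d_B = V + 0.5400·d_B = (29.0397,-26.2522)
sweep = 180° − θ = 51.6334°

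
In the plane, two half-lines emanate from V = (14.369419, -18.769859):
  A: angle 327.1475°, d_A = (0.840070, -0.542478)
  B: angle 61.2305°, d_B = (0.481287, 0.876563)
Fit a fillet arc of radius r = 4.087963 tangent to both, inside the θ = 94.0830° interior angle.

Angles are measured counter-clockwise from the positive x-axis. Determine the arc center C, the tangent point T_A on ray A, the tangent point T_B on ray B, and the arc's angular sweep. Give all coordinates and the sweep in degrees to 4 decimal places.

center=(19.7848,-17.4007) T_A=(17.5672,-20.8348) T_B=(16.2015,-15.4332) sweep=85.9170

bisector direction at 14.1890° = (0.969492,0.245121)
center distance |VC| = r/sin(θ/2) = 4.087963/sin(47.0415°) = 5.585813
C = V + |VC|·bis = (19.7848,-17.4007)
T_A = V + ((C−V)·d_A)·d_A = V + 3.8066·d_A = (17.5672,-20.8348)
T_B = V + ((C−V)·d_B)·d_B = V + 3.8066·d_B = (16.2015,-15.4332)
sweep = 180° − θ = 85.9170°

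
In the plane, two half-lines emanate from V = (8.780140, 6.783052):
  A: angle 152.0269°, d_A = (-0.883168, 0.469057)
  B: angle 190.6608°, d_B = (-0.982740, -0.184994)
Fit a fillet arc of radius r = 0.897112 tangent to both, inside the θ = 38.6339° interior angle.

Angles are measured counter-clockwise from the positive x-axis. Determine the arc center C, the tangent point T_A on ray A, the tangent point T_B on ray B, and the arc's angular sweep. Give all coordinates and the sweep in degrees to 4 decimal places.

center=(6.0990,7.1912) T_A=(6.5198,7.9835) T_B=(6.2650,6.3096) sweep=141.3661

bisector direction at 171.3439° = (-0.988609,0.150504)
center distance |VC| = r/sin(θ/2) = 0.897112/sin(19.3169°) = 2.711999
C = V + |VC|·bis = (6.0990,7.1912)
T_A = V + ((C−V)·d_A)·d_A = V + 2.5593·d_A = (6.5198,7.9835)
T_B = V + ((C−V)·d_B)·d_B = V + 2.5593·d_B = (6.2650,6.3096)
sweep = 180° − θ = 141.3661°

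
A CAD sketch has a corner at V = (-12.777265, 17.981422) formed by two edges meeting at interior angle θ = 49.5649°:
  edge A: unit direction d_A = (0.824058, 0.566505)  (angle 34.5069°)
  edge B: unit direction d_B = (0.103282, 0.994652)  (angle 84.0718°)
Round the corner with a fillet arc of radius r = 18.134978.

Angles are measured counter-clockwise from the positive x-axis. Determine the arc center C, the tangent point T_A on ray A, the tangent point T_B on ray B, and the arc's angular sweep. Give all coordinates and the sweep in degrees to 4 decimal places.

center=(9.3176,55.1776) T_A=(19.5911,40.2334) T_B=(-8.7204,57.0506) sweep=130.4351

bisector direction at 59.2893° = (0.510703,0.859757)
center distance |VC| = r/sin(θ/2) = 18.134978/sin(24.7825°) = 43.263604
C = V + |VC|·bis = (9.3176,55.1776)
T_A = V + ((C−V)·d_A)·d_A = V + 39.2793·d_A = (19.5911,40.2334)
T_B = V + ((C−V)·d_B)·d_B = V + 39.2793·d_B = (-8.7204,57.0506)
sweep = 180° − θ = 130.4351°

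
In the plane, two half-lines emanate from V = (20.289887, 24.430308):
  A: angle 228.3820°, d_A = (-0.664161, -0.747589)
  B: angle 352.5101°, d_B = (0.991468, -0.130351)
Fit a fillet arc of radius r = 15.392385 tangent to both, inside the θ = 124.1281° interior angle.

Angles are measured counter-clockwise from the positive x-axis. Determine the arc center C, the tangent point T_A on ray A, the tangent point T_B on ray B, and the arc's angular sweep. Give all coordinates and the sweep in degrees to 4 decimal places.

bisector direction at 290.4461° = (0.349325,-0.937002)
center distance |VC| = r/sin(θ/2) = 15.392385/sin(62.0641°) = 17.422609
C = V + |VC|·bis = (26.3760,8.1053)
T_A = V + ((C−V)·d_A)·d_A = V + 8.1622·d_A = (14.8689,18.3283)
T_B = V + ((C−V)·d_B)·d_B = V + 8.1622·d_B = (28.3825,23.3664)
sweep = 180° − θ = 55.8719°

center=(26.3760,8.1053) T_A=(14.8689,18.3283) T_B=(28.3825,23.3664) sweep=55.8719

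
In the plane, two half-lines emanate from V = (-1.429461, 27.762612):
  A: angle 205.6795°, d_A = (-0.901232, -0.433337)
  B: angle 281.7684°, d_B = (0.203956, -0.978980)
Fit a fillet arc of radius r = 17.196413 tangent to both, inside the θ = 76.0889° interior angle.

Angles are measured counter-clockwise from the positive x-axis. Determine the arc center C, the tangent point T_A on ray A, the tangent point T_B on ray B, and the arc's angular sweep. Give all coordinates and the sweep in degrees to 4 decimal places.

bisector direction at 243.7240° = (-0.442696,-0.896672)
center distance |VC| = r/sin(θ/2) = 17.196413/sin(38.0444°) = 27.903905
C = V + |VC|·bis = (-13.7824,2.7420)
T_A = V + ((C−V)·d_A)·d_A = V + 21.9752·d_A = (-21.2343,18.2399)
T_B = V + ((C−V)·d_B)·d_B = V + 21.9752·d_B = (3.0525,6.2493)
sweep = 180° − θ = 103.9111°

center=(-13.7824,2.7420) T_A=(-21.2343,18.2399) T_B=(3.0525,6.2493) sweep=103.9111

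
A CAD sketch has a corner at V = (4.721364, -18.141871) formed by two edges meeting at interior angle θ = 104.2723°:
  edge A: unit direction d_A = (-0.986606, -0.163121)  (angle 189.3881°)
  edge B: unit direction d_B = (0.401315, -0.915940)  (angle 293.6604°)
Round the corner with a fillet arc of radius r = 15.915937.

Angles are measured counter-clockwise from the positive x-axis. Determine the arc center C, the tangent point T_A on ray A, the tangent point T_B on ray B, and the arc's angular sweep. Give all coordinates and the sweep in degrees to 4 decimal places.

center=(-4.8908,-35.8631) T_A=(-7.4870,-20.1603) T_B=(9.6873,-29.4758) sweep=75.7277

bisector direction at 241.5242° = (-0.476787,-0.879019)
center distance |VC| = r/sin(θ/2) = 15.915937/sin(52.1362°) = 20.160243
C = V + |VC|·bis = (-4.8908,-35.8631)
T_A = V + ((C−V)·d_A)·d_A = V + 12.3741·d_A = (-7.4870,-20.1603)
T_B = V + ((C−V)·d_B)·d_B = V + 12.3741·d_B = (9.6873,-29.4758)
sweep = 180° − θ = 75.7277°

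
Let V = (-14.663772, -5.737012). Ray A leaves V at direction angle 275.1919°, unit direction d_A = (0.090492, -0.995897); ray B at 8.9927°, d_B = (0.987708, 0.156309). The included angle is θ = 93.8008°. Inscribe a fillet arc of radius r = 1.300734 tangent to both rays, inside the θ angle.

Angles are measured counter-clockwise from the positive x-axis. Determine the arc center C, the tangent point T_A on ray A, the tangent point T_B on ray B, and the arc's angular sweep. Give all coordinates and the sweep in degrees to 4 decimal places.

center=(-13.2582,-6.8315) T_A=(-14.5536,-6.9492) T_B=(-13.4615,-5.5468) sweep=86.1992

bisector direction at 322.0923° = (0.789002,-0.614391)
center distance |VC| = r/sin(θ/2) = 1.300734/sin(46.9004°) = 1.781420
C = V + |VC|·bis = (-13.2582,-6.8315)
T_A = V + ((C−V)·d_A)·d_A = V + 1.2172·d_A = (-14.5536,-6.9492)
T_B = V + ((C−V)·d_B)·d_B = V + 1.2172·d_B = (-13.4615,-5.5468)
sweep = 180° − θ = 86.1992°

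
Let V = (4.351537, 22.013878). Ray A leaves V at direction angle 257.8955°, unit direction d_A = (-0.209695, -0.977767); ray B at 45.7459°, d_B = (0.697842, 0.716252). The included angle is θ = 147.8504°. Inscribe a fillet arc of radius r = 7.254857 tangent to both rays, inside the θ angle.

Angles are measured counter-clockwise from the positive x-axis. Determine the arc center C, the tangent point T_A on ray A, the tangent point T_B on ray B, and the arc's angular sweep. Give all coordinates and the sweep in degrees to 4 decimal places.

bisector direction at 331.8207° = (0.881474,-0.472232)
center distance |VC| = r/sin(θ/2) = 7.254857/sin(73.9252°) = 7.550056
C = V + |VC|·bis = (11.0067,18.4485)
T_A = V + ((C−V)·d_A)·d_A = V + 2.0906·d_A = (3.9132,19.9698)
T_B = V + ((C−V)·d_B)·d_B = V + 2.0906·d_B = (5.8104,23.5112)
sweep = 180° − θ = 32.1496°

center=(11.0067,18.4485) T_A=(3.9132,19.9698) T_B=(5.8104,23.5112) sweep=32.1496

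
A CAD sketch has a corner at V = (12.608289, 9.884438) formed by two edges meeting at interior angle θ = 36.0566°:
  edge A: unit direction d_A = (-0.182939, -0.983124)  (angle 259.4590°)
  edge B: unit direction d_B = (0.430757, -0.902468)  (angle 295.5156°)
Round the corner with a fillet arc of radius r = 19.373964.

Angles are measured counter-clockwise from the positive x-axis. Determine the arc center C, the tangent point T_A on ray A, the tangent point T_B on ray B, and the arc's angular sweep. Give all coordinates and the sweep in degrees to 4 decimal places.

bisector direction at 277.4873° = (0.130306,-0.991474)
center distance |VC| = r/sin(θ/2) = 19.373964/sin(18.0283°) = 62.600310
C = V + |VC|·bis = (20.7655,-52.1821)
T_A = V + ((C−V)·d_A)·d_A = V + 59.5269·d_A = (1.7185,-48.6379)
T_B = V + ((C−V)·d_B)·d_B = V + 59.5269·d_B = (38.2499,-43.8367)
sweep = 180° − θ = 143.9434°

center=(20.7655,-52.1821) T_A=(1.7185,-48.6379) T_B=(38.2499,-43.8367) sweep=143.9434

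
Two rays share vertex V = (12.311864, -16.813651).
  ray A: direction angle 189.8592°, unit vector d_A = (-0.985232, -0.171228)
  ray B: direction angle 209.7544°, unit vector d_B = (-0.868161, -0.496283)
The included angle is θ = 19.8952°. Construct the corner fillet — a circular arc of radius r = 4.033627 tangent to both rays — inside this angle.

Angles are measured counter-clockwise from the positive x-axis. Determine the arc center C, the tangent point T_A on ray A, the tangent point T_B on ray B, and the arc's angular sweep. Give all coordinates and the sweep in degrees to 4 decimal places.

center=(-9.6566,-24.7257) T_A=(-10.3473,-20.7517) T_B=(-7.6548,-28.2276) sweep=160.1048

bisector direction at 199.8068° = (-0.940841,-0.338850)
center distance |VC| = r/sin(θ/2) = 4.033627/sin(9.9476°) = 23.349850
C = V + |VC|·bis = (-9.6566,-24.7257)
T_A = V + ((C−V)·d_A)·d_A = V + 22.9988·d_A = (-10.3473,-20.7517)
T_B = V + ((C−V)·d_B)·d_B = V + 22.9988·d_B = (-7.6548,-28.2276)
sweep = 180° − θ = 160.1048°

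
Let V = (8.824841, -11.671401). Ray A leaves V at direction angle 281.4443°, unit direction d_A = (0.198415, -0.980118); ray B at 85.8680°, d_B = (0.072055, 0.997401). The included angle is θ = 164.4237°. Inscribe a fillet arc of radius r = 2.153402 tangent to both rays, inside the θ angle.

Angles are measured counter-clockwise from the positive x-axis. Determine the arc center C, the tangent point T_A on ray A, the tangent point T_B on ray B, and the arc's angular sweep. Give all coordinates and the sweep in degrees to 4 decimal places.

center=(10.9939,-11.5328) T_A=(8.8833,-11.9601) T_B=(8.8461,-11.3776) sweep=15.5763

bisector direction at 3.6562° = (0.997965,0.063769)
center distance |VC| = r/sin(θ/2) = 2.153402/sin(82.2118°) = 2.173450
C = V + |VC|·bis = (10.9939,-11.5328)
T_A = V + ((C−V)·d_A)·d_A = V + 0.2945·d_A = (8.8833,-11.9601)
T_B = V + ((C−V)·d_B)·d_B = V + 0.2945·d_B = (8.8461,-11.3776)
sweep = 180° − θ = 15.5763°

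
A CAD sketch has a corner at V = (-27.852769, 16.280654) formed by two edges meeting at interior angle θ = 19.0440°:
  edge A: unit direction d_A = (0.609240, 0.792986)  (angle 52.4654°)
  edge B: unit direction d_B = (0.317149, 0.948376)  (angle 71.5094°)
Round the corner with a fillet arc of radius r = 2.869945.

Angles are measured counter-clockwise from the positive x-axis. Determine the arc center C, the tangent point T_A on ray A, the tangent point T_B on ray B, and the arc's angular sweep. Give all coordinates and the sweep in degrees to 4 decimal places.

bisector direction at 61.9874° = (0.469666,0.882844)
center distance |VC| = r/sin(θ/2) = 2.869945/sin(9.5220°) = 17.348783
C = V + |VC|·bis = (-19.7046,31.5969)
T_A = V + ((C−V)·d_A)·d_A = V + 17.1098·d_A = (-17.4288,29.8484)
T_B = V + ((C−V)·d_B)·d_B = V + 17.1098·d_B = (-22.4264,32.5071)
sweep = 180° − θ = 160.9560°

center=(-19.7046,31.5969) T_A=(-17.4288,29.8484) T_B=(-22.4264,32.5071) sweep=160.9560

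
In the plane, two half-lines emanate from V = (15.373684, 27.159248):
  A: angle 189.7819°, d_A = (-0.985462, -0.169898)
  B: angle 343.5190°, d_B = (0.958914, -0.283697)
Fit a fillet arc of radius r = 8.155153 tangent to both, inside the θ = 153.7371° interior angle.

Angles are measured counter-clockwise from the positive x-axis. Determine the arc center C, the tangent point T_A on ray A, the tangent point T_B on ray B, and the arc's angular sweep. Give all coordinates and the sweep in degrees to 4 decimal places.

center=(14.8844,18.7994) T_A=(13.4989,26.8360) T_B=(17.1980,26.6195) sweep=26.2629

bisector direction at 266.6504° = (-0.058427,-0.998292)
center distance |VC| = r/sin(θ/2) = 8.155153/sin(76.8685°) = 8.374125
C = V + |VC|·bis = (14.8844,18.7994)
T_A = V + ((C−V)·d_A)·d_A = V + 1.9025·d_A = (13.4989,26.8360)
T_B = V + ((C−V)·d_B)·d_B = V + 1.9025·d_B = (17.1980,26.6195)
sweep = 180° − θ = 26.2629°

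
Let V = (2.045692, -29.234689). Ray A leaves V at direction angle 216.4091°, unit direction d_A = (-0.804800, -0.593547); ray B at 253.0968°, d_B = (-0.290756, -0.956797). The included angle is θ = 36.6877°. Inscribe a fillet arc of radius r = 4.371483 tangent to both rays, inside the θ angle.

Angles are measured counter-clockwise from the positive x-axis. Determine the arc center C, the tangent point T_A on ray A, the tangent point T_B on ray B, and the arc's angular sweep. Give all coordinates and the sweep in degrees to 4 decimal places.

bisector direction at 234.7530° = (-0.577103,-0.816671)
center distance |VC| = r/sin(θ/2) = 4.371483/sin(18.3438°) = 13.890115
C = V + |VC|·bis = (-5.9703,-40.5783)
T_A = V + ((C−V)·d_A)·d_A = V + 13.1843·d_A = (-8.5650,-37.0602)
T_B = V + ((C−V)·d_B)·d_B = V + 13.1843·d_B = (-1.7877,-41.8494)
sweep = 180° − θ = 143.3123°

center=(-5.9703,-40.5783) T_A=(-8.5650,-37.0602) T_B=(-1.7877,-41.8494) sweep=143.3123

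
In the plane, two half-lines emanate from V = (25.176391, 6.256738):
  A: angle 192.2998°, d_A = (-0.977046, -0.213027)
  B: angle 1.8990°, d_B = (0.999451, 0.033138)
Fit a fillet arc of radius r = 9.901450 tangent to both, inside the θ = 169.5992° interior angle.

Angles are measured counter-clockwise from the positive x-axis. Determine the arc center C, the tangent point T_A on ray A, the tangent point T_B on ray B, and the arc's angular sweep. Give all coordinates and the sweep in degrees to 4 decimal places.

center=(26.4052,-3.6094) T_A=(24.2959,6.0648) T_B=(26.0771,6.2866) sweep=10.4008

bisector direction at 277.0994° = (0.123591,-0.992333)
center distance |VC| = r/sin(θ/2) = 9.901450/sin(84.7996°) = 9.942375
C = V + |VC|·bis = (26.4052,-3.6094)
T_A = V + ((C−V)·d_A)·d_A = V + 0.9012·d_A = (24.2959,6.0648)
T_B = V + ((C−V)·d_B)·d_B = V + 0.9012·d_B = (26.0771,6.2866)
sweep = 180° − θ = 10.4008°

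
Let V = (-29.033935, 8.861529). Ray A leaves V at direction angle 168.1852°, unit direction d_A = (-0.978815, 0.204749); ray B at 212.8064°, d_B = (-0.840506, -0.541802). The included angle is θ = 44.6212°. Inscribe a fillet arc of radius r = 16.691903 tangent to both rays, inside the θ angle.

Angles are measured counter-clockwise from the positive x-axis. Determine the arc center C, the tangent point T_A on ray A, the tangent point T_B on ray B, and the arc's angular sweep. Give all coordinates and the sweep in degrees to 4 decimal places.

center=(-72.2674,0.8520) T_A=(-68.8498,17.1902) T_B=(-63.2237,-13.1777) sweep=135.3788

bisector direction at 190.4958° = (-0.983268,-0.182163)
center distance |VC| = r/sin(θ/2) = 16.691903/sin(22.3106°) = 43.969183
C = V + |VC|·bis = (-72.2674,0.8520)
T_A = V + ((C−V)·d_A)·d_A = V + 40.6776·d_A = (-68.8498,17.1902)
T_B = V + ((C−V)·d_B)·d_B = V + 40.6776·d_B = (-63.2237,-13.1777)
sweep = 180° − θ = 135.3788°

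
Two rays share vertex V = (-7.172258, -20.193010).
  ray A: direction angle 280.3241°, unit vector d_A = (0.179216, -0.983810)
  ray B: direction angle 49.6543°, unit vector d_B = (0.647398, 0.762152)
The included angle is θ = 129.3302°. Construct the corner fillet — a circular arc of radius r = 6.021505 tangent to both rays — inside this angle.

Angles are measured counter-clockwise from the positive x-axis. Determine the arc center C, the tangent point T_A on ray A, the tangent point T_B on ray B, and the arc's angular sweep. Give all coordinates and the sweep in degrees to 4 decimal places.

center=(-0.7373,-21.9185) T_A=(-6.6613,-22.9977) T_B=(-5.3266,-18.0202) sweep=50.6698

bisector direction at 344.9892° = (0.965877,-0.259001)
center distance |VC| = r/sin(θ/2) = 6.021505/sin(64.6651°) = 6.662268
C = V + |VC|·bis = (-0.7373,-21.9185)
T_A = V + ((C−V)·d_A)·d_A = V + 2.8508·d_A = (-6.6613,-22.9977)
T_B = V + ((C−V)·d_B)·d_B = V + 2.8508·d_B = (-5.3266,-18.0202)
sweep = 180° − θ = 50.6698°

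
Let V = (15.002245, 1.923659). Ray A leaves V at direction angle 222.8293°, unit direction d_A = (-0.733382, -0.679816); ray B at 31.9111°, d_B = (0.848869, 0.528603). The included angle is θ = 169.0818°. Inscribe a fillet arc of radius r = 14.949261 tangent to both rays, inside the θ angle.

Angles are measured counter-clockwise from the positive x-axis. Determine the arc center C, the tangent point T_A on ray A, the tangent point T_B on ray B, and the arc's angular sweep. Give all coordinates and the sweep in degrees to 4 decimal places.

center=(24.1172,-10.0111) T_A=(13.9545,0.9524) T_B=(16.2150,2.6789) sweep=10.9182

bisector direction at 307.3702° = (0.606963,-0.794730)
center distance |VC| = r/sin(θ/2) = 14.949261/sin(84.5409°) = 15.017374
C = V + |VC|·bis = (24.1172,-10.0111)
T_A = V + ((C−V)·d_A)·d_A = V + 1.4287·d_A = (13.9545,0.9524)
T_B = V + ((C−V)·d_B)·d_B = V + 1.4287·d_B = (16.2150,2.6789)
sweep = 180° − θ = 10.9182°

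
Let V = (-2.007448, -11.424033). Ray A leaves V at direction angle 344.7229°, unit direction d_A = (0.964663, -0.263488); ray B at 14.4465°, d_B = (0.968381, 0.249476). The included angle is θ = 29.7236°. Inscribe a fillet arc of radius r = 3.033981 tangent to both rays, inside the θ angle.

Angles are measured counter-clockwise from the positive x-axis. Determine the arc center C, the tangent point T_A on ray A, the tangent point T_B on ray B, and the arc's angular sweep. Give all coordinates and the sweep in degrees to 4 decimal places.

bisector direction at 359.5847° = (0.999974,-0.007248)
center distance |VC| = r/sin(θ/2) = 3.033981/sin(14.8618°) = 11.828919
C = V + |VC|·bis = (9.8212,-11.5098)
T_A = V + ((C−V)·d_A)·d_A = V + 11.4332·d_A = (9.0217,-14.4365)
T_B = V + ((C−V)·d_B)·d_B = V + 11.4332·d_B = (9.0643,-8.5717)
sweep = 180° − θ = 150.2764°

center=(9.8212,-11.5098) T_A=(9.0217,-14.4365) T_B=(9.0643,-8.5717) sweep=150.2764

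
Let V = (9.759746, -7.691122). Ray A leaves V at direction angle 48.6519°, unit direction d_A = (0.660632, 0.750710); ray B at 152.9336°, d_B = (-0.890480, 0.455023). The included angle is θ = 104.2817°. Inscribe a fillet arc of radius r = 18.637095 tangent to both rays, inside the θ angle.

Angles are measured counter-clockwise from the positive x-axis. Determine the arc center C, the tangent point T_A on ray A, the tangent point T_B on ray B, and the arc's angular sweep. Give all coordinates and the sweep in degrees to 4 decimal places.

center=(5.3394,15.4969) T_A=(19.3305,3.1846) T_B=(-3.1409,-1.0991) sweep=75.7183

bisector direction at 100.7927° = (-0.187257,0.982311)
center distance |VC| = r/sin(θ/2) = 18.637095/sin(52.1409°) = 23.605547
C = V + |VC|·bis = (5.3394,15.4969)
T_A = V + ((C−V)·d_A)·d_A = V + 14.4873·d_A = (19.3305,3.1846)
T_B = V + ((C−V)·d_B)·d_B = V + 14.4873·d_B = (-3.1409,-1.0991)
sweep = 180° − θ = 75.7183°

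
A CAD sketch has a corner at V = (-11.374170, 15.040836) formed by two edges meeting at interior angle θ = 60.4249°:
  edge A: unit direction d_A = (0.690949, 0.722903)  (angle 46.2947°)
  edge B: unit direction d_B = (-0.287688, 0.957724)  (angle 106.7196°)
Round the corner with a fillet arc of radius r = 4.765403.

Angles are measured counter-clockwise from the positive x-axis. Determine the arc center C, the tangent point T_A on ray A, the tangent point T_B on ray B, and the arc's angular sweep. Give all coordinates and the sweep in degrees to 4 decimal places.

center=(-9.1646,24.2495) T_A=(-5.7197,20.9569) T_B=(-13.7285,22.8786) sweep=119.5751

bisector direction at 76.5071° = (0.233324,0.972399)
center distance |VC| = r/sin(θ/2) = 4.765403/sin(30.2125°) = 9.470051
C = V + |VC|·bis = (-9.1646,24.2495)
T_A = V + ((C−V)·d_A)·d_A = V + 8.1837·d_A = (-5.7197,20.9569)
T_B = V + ((C−V)·d_B)·d_B = V + 8.1837·d_B = (-13.7285,22.8786)
sweep = 180° − θ = 119.5751°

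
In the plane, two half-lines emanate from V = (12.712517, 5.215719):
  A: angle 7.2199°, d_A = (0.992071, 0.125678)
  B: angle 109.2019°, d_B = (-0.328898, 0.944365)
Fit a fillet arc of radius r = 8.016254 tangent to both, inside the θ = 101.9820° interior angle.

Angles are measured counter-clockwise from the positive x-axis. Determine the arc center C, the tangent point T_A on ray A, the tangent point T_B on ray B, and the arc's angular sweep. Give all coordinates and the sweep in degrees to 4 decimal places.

center=(18.1471,13.9845) T_A=(19.1546,6.0318) T_B=(10.5768,11.3480) sweep=78.0180

bisector direction at 58.2109° = (0.526794,0.849993)
center distance |VC| = r/sin(θ/2) = 8.016254/sin(50.9910°) = 10.316304
C = V + |VC|·bis = (18.1471,13.9845)
T_A = V + ((C−V)·d_A)·d_A = V + 6.4935·d_A = (19.1546,6.0318)
T_B = V + ((C−V)·d_B)·d_B = V + 6.4935·d_B = (10.5768,11.3480)
sweep = 180° − θ = 78.0180°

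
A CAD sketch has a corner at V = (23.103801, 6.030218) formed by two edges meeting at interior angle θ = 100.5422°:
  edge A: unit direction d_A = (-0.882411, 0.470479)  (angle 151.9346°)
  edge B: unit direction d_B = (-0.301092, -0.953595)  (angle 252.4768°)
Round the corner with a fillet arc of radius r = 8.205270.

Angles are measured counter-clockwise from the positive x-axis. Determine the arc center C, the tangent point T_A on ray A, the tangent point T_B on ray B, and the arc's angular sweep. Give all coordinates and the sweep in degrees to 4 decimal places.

center=(13.2261,1.9981) T_A=(17.0865,9.2385) T_B=(21.0506,-0.4725) sweep=79.4578

bisector direction at 202.2057° = (-0.925833,-0.377933)
center distance |VC| = r/sin(θ/2) = 8.205270/sin(50.2711°) = 10.668980
C = V + |VC|·bis = (13.2261,1.9981)
T_A = V + ((C−V)·d_A)·d_A = V + 6.8191·d_A = (17.0865,9.2385)
T_B = V + ((C−V)·d_B)·d_B = V + 6.8191·d_B = (21.0506,-0.4725)
sweep = 180° − θ = 79.4578°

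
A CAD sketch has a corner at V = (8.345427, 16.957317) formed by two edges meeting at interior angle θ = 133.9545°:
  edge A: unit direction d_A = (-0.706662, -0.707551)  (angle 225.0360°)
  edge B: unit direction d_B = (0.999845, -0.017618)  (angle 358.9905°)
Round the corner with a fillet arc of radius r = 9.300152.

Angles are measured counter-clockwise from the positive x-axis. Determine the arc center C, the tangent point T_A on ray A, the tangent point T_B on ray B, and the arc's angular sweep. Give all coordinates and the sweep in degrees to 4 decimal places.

bisector direction at 292.0132° = (0.374821,-0.927097)
center distance |VC| = r/sin(θ/2) = 9.300152/sin(66.9772°) = 10.105021
C = V + |VC|·bis = (12.1330,7.5890)
T_A = V + ((C−V)·d_A)·d_A = V + 3.9520·d_A = (5.5527,14.1610)
T_B = V + ((C−V)·d_B)·d_B = V + 3.9520·d_B = (12.2969,16.8877)
sweep = 180° − θ = 46.0455°

center=(12.1330,7.5890) T_A=(5.5527,14.1610) T_B=(12.2969,16.8877) sweep=46.0455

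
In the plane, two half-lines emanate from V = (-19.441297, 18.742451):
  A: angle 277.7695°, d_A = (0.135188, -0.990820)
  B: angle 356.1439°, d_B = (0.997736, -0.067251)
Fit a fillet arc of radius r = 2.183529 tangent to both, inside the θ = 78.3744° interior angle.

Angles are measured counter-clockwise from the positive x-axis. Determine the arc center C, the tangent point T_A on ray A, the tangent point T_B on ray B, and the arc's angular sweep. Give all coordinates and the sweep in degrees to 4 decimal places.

bisector direction at 316.9567° = (0.730838,-0.682551)
center distance |VC| = r/sin(θ/2) = 2.183529/sin(39.1872°) = 3.455737
C = V + |VC|·bis = (-16.9157,16.3837)
T_A = V + ((C−V)·d_A)·d_A = V + 2.6785·d_A = (-19.0792,16.0885)
T_B = V + ((C−V)·d_B)·d_B = V + 2.6785·d_B = (-16.7689,18.5623)
sweep = 180° − θ = 101.6256°

center=(-16.9157,16.3837) T_A=(-19.0792,16.0885) T_B=(-16.7689,18.5623) sweep=101.6256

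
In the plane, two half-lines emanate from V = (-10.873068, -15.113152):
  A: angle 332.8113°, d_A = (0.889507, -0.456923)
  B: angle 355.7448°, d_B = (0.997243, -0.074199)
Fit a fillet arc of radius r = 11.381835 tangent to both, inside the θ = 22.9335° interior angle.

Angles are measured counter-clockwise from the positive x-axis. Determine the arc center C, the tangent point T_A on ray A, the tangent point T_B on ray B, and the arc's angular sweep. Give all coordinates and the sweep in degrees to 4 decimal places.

bisector direction at 344.2781° = (0.962588,-0.270969)
center distance |VC| = r/sin(θ/2) = 11.381835/sin(11.4667°) = 57.252913
C = V + |VC|·bis = (44.2379,-30.6269)
T_A = V + ((C−V)·d_A)·d_A = V + 56.1102·d_A = (39.0373,-40.7511)
T_B = V + ((C−V)·d_B)·d_B = V + 56.1102·d_B = (45.0824,-19.2765)
sweep = 180° − θ = 157.0665°

center=(44.2379,-30.6269) T_A=(39.0373,-40.7511) T_B=(45.0824,-19.2765) sweep=157.0665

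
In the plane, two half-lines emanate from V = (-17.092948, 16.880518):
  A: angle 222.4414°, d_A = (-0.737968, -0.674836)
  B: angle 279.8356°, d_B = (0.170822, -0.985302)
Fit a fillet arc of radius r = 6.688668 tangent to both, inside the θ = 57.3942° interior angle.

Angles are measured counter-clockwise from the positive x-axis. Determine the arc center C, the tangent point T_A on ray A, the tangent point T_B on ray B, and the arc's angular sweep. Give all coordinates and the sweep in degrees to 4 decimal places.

bisector direction at 251.1385° = (-0.323282,-0.946303)
center distance |VC| = r/sin(θ/2) = 6.688668/sin(28.6971°) = 13.929528
C = V + |VC|·bis = (-21.5961,3.6990)
T_A = V + ((C−V)·d_A)·d_A = V + 12.2186·d_A = (-26.1099,8.6350)
T_B = V + ((C−V)·d_B)·d_B = V + 12.2186·d_B = (-15.0058,4.8415)
sweep = 180° − θ = 122.6058°

center=(-21.5961,3.6990) T_A=(-26.1099,8.6350) T_B=(-15.0058,4.8415) sweep=122.6058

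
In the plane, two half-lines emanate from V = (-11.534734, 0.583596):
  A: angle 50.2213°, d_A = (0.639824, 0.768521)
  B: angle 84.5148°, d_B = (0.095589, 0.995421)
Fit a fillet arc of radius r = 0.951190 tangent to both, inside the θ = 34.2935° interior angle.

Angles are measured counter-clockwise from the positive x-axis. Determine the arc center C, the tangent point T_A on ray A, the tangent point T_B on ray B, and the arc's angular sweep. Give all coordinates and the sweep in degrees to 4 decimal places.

bisector direction at 67.3681° = (0.384810,0.922996)
center distance |VC| = r/sin(θ/2) = 0.951190/sin(17.1468°) = 3.226340
C = V + |VC|·bis = (-10.2932,3.5615)
T_A = V + ((C−V)·d_A)·d_A = V + 3.0829·d_A = (-9.5622,2.9529)
T_B = V + ((C−V)·d_B)·d_B = V + 3.0829·d_B = (-11.2400,3.6524)
sweep = 180° − θ = 145.7065°

center=(-10.2932,3.5615) T_A=(-9.5622,2.9529) T_B=(-11.2400,3.6524) sweep=145.7065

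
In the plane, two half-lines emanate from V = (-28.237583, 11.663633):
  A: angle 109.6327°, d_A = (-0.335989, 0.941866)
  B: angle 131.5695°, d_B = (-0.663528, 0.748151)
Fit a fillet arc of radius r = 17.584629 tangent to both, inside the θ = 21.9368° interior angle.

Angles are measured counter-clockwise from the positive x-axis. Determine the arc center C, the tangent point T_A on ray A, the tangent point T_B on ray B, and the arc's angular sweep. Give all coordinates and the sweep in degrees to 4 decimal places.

center=(-75.2850,91.2130) T_A=(-58.7226,97.1212) T_B=(-88.4409,79.5451) sweep=158.0632

bisector direction at 120.6011° = (-0.509058,0.860732)
center distance |VC| = r/sin(θ/2) = 17.584629/sin(10.9684°) = 92.420524
C = V + |VC|·bis = (-75.2850,91.2130)
T_A = V + ((C−V)·d_A)·d_A = V + 90.7322·d_A = (-58.7226,97.1212)
T_B = V + ((C−V)·d_B)·d_B = V + 90.7322·d_B = (-88.4409,79.5451)
sweep = 180° − θ = 158.0632°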